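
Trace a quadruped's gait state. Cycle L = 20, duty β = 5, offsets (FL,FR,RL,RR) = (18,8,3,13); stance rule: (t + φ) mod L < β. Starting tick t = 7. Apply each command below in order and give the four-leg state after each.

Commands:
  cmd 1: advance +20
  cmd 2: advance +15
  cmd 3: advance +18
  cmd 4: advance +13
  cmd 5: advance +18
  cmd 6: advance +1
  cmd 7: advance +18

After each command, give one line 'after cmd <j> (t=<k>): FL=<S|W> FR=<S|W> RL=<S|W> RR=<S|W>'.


start t=7: FL=W FR=W RL=W RR=S
cmd 1: advance +20 → t=27, phase=(5,15,10,0) → FL=W FR=W RL=W RR=S
cmd 2: advance +15 → t=42, phase=(0,10,5,15) → FL=S FR=W RL=W RR=W
cmd 3: advance +18 → t=60, phase=(18,8,3,13) → FL=W FR=W RL=S RR=W
cmd 4: advance +13 → t=73, phase=(11,1,16,6) → FL=W FR=S RL=W RR=W
cmd 5: advance +18 → t=91, phase=(9,19,14,4) → FL=W FR=W RL=W RR=S
cmd 6: advance +1 → t=92, phase=(10,0,15,5) → FL=W FR=S RL=W RR=W
cmd 7: advance +18 → t=110, phase=(8,18,13,3) → FL=W FR=W RL=W RR=S

after cmd 1 (t=27): FL=W FR=W RL=W RR=S
after cmd 2 (t=42): FL=S FR=W RL=W RR=W
after cmd 3 (t=60): FL=W FR=W RL=S RR=W
after cmd 4 (t=73): FL=W FR=S RL=W RR=W
after cmd 5 (t=91): FL=W FR=W RL=W RR=S
after cmd 6 (t=92): FL=W FR=S RL=W RR=W
after cmd 7 (t=110): FL=W FR=W RL=W RR=S


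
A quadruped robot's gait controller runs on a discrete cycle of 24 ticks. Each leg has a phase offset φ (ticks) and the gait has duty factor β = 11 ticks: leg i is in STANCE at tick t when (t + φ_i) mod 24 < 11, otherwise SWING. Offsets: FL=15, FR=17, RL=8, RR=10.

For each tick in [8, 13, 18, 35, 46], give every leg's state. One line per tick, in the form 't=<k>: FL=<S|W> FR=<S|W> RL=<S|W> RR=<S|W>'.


t=8: FL=W FR=S RL=W RR=W
t=13: FL=S FR=S RL=W RR=W
t=18: FL=S FR=W RL=S RR=S
t=35: FL=S FR=S RL=W RR=W
t=46: FL=W FR=W RL=S RR=S

t=8: phase=(23,1,16,18) vs β=11 → FL=W FR=S RL=W RR=W
t=13: phase=(4,6,21,23) vs β=11 → FL=S FR=S RL=W RR=W
t=18: phase=(9,11,2,4) vs β=11 → FL=S FR=W RL=S RR=S
t=35: phase=(2,4,19,21) vs β=11 → FL=S FR=S RL=W RR=W
t=46: phase=(13,15,6,8) vs β=11 → FL=W FR=W RL=S RR=S


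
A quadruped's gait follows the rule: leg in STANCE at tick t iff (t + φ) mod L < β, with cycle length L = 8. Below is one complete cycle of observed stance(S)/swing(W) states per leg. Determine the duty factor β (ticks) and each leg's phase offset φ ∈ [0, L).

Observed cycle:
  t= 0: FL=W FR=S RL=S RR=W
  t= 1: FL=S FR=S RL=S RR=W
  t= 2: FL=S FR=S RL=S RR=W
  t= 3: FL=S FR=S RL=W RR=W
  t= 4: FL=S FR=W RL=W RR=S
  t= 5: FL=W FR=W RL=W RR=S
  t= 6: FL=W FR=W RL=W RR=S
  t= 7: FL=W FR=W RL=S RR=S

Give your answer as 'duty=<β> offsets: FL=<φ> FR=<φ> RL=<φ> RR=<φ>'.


duty=4 offsets: FL=7 FR=0 RL=1 RR=4

duty β = stance ticks per leg = 4
FL: stance ticks = 4; W→S at t=1 → φ=7
FR: stance ticks = 4; W→S at t=0 → φ=0
RL: stance ticks = 4; W→S at t=7 → φ=1
RR: stance ticks = 4; W→S at t=4 → φ=4


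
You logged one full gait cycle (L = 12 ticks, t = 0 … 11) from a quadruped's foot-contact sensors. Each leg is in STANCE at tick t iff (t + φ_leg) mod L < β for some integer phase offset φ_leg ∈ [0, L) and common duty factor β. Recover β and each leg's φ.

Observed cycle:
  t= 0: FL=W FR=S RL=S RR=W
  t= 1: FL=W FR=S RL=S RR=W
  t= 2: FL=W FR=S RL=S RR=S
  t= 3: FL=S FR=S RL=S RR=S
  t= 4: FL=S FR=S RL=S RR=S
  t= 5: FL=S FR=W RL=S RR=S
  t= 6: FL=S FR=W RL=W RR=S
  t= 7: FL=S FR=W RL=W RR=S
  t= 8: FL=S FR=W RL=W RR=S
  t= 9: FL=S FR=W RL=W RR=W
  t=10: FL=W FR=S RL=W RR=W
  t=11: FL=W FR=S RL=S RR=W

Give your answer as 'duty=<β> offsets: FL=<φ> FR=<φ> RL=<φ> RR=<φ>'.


duty=7 offsets: FL=9 FR=2 RL=1 RR=10

duty β = stance ticks per leg = 7
FL: stance ticks = 7; W→S at t=3 → φ=9
FR: stance ticks = 7; W→S at t=10 → φ=2
RL: stance ticks = 7; W→S at t=11 → φ=1
RR: stance ticks = 7; W→S at t=2 → φ=10


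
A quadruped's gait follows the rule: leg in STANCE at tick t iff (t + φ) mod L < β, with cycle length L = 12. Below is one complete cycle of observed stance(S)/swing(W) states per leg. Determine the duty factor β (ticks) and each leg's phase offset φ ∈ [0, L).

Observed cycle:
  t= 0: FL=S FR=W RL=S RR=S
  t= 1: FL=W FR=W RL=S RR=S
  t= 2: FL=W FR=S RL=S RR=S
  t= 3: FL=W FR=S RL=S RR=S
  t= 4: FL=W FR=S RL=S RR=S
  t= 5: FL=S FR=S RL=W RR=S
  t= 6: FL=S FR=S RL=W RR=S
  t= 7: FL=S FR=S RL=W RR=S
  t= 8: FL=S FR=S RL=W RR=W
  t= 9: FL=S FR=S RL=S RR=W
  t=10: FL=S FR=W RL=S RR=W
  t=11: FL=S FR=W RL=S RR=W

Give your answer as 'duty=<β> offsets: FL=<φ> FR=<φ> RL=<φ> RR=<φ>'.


duty=8 offsets: FL=7 FR=10 RL=3 RR=0

duty β = stance ticks per leg = 8
FL: stance ticks = 8; W→S at t=5 → φ=7
FR: stance ticks = 8; W→S at t=2 → φ=10
RL: stance ticks = 8; W→S at t=9 → φ=3
RR: stance ticks = 8; W→S at t=0 → φ=0


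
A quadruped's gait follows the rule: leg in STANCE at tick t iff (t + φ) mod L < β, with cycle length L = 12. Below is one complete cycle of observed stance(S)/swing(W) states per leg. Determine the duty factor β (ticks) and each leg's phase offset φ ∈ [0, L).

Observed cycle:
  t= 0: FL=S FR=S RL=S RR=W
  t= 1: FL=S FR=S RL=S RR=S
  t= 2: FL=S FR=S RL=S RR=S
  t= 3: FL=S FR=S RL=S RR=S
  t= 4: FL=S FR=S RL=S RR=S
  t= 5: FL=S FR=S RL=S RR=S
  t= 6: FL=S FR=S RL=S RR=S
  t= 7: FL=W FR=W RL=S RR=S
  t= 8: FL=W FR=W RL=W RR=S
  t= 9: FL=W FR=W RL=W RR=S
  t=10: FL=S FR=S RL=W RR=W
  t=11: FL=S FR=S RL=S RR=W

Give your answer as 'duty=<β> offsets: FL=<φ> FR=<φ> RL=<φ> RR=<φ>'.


duty=9 offsets: FL=2 FR=2 RL=1 RR=11

duty β = stance ticks per leg = 9
FL: stance ticks = 9; W→S at t=10 → φ=2
FR: stance ticks = 9; W→S at t=10 → φ=2
RL: stance ticks = 9; W→S at t=11 → φ=1
RR: stance ticks = 9; W→S at t=1 → φ=11


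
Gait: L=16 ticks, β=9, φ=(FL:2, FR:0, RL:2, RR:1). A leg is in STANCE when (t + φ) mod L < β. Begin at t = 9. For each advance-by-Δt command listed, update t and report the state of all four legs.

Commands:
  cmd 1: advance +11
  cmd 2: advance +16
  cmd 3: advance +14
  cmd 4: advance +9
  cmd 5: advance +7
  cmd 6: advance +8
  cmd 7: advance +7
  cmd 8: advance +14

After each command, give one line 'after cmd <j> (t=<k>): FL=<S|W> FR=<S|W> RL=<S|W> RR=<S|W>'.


after cmd 1 (t=20): FL=S FR=S RL=S RR=S
after cmd 2 (t=36): FL=S FR=S RL=S RR=S
after cmd 3 (t=50): FL=S FR=S RL=S RR=S
after cmd 4 (t=59): FL=W FR=W RL=W RR=W
after cmd 5 (t=66): FL=S FR=S RL=S RR=S
after cmd 6 (t=74): FL=W FR=W RL=W RR=W
after cmd 7 (t=81): FL=S FR=S RL=S RR=S
after cmd 8 (t=95): FL=S FR=W RL=S RR=S

start t=9: FL=W FR=W RL=W RR=W
cmd 1: advance +11 → t=20, phase=(6,4,6,5) → FL=S FR=S RL=S RR=S
cmd 2: advance +16 → t=36, phase=(6,4,6,5) → FL=S FR=S RL=S RR=S
cmd 3: advance +14 → t=50, phase=(4,2,4,3) → FL=S FR=S RL=S RR=S
cmd 4: advance +9 → t=59, phase=(13,11,13,12) → FL=W FR=W RL=W RR=W
cmd 5: advance +7 → t=66, phase=(4,2,4,3) → FL=S FR=S RL=S RR=S
cmd 6: advance +8 → t=74, phase=(12,10,12,11) → FL=W FR=W RL=W RR=W
cmd 7: advance +7 → t=81, phase=(3,1,3,2) → FL=S FR=S RL=S RR=S
cmd 8: advance +14 → t=95, phase=(1,15,1,0) → FL=S FR=W RL=S RR=S


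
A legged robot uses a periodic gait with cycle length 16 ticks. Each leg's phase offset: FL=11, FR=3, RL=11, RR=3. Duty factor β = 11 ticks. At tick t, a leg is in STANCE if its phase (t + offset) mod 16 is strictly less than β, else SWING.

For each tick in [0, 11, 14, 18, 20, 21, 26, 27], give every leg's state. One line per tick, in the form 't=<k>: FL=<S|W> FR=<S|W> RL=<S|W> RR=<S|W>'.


t=0: phase=(11,3,11,3) vs β=11 → FL=W FR=S RL=W RR=S
t=11: phase=(6,14,6,14) vs β=11 → FL=S FR=W RL=S RR=W
t=14: phase=(9,1,9,1) vs β=11 → FL=S FR=S RL=S RR=S
t=18: phase=(13,5,13,5) vs β=11 → FL=W FR=S RL=W RR=S
t=20: phase=(15,7,15,7) vs β=11 → FL=W FR=S RL=W RR=S
t=21: phase=(0,8,0,8) vs β=11 → FL=S FR=S RL=S RR=S
t=26: phase=(5,13,5,13) vs β=11 → FL=S FR=W RL=S RR=W
t=27: phase=(6,14,6,14) vs β=11 → FL=S FR=W RL=S RR=W

t=0: FL=W FR=S RL=W RR=S
t=11: FL=S FR=W RL=S RR=W
t=14: FL=S FR=S RL=S RR=S
t=18: FL=W FR=S RL=W RR=S
t=20: FL=W FR=S RL=W RR=S
t=21: FL=S FR=S RL=S RR=S
t=26: FL=S FR=W RL=S RR=W
t=27: FL=S FR=W RL=S RR=W


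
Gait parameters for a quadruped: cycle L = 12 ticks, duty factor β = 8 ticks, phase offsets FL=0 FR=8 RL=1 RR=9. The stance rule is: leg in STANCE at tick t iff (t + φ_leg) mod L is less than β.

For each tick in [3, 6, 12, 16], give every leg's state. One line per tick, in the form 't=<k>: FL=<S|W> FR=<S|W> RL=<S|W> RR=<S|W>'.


t=3: phase=(3,11,4,0) vs β=8 → FL=S FR=W RL=S RR=S
t=6: phase=(6,2,7,3) vs β=8 → FL=S FR=S RL=S RR=S
t=12: phase=(0,8,1,9) vs β=8 → FL=S FR=W RL=S RR=W
t=16: phase=(4,0,5,1) vs β=8 → FL=S FR=S RL=S RR=S

t=3: FL=S FR=W RL=S RR=S
t=6: FL=S FR=S RL=S RR=S
t=12: FL=S FR=W RL=S RR=W
t=16: FL=S FR=S RL=S RR=S


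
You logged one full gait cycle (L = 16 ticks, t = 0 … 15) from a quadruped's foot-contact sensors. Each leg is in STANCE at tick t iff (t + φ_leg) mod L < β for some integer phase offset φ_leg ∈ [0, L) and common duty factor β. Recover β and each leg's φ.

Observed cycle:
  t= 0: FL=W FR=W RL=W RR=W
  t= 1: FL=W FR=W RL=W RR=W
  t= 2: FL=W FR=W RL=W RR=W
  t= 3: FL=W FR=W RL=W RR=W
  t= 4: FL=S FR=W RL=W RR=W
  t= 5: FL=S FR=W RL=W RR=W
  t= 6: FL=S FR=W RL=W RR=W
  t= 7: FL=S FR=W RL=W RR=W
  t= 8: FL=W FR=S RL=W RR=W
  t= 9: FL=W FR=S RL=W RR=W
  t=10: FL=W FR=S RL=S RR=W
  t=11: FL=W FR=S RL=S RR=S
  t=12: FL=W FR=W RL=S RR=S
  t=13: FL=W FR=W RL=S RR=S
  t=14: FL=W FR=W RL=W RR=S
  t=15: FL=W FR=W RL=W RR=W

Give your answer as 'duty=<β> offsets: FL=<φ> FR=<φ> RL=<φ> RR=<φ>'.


duty β = stance ticks per leg = 4
FL: stance ticks = 4; W→S at t=4 → φ=12
FR: stance ticks = 4; W→S at t=8 → φ=8
RL: stance ticks = 4; W→S at t=10 → φ=6
RR: stance ticks = 4; W→S at t=11 → φ=5

duty=4 offsets: FL=12 FR=8 RL=6 RR=5


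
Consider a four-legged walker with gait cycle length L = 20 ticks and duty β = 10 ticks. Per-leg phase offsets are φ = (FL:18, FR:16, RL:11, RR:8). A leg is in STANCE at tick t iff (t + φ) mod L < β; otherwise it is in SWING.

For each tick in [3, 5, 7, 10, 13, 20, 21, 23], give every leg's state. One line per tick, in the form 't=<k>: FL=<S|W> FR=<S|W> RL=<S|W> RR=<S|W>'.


t=3: FL=S FR=W RL=W RR=W
t=5: FL=S FR=S RL=W RR=W
t=7: FL=S FR=S RL=W RR=W
t=10: FL=S FR=S RL=S RR=W
t=13: FL=W FR=S RL=S RR=S
t=20: FL=W FR=W RL=W RR=S
t=21: FL=W FR=W RL=W RR=S
t=23: FL=S FR=W RL=W RR=W

t=3: phase=(1,19,14,11) vs β=10 → FL=S FR=W RL=W RR=W
t=5: phase=(3,1,16,13) vs β=10 → FL=S FR=S RL=W RR=W
t=7: phase=(5,3,18,15) vs β=10 → FL=S FR=S RL=W RR=W
t=10: phase=(8,6,1,18) vs β=10 → FL=S FR=S RL=S RR=W
t=13: phase=(11,9,4,1) vs β=10 → FL=W FR=S RL=S RR=S
t=20: phase=(18,16,11,8) vs β=10 → FL=W FR=W RL=W RR=S
t=21: phase=(19,17,12,9) vs β=10 → FL=W FR=W RL=W RR=S
t=23: phase=(1,19,14,11) vs β=10 → FL=S FR=W RL=W RR=W


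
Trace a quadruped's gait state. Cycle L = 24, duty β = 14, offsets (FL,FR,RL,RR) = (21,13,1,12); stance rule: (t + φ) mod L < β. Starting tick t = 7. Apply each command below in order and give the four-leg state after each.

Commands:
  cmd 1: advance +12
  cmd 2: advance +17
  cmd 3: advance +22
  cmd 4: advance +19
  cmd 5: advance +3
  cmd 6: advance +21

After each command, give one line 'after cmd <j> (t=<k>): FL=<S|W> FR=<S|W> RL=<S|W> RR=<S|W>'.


start t=7: FL=S FR=W RL=S RR=W
cmd 1: advance +12 → t=19, phase=(16,8,20,7) → FL=W FR=S RL=W RR=S
cmd 2: advance +17 → t=36, phase=(9,1,13,0) → FL=S FR=S RL=S RR=S
cmd 3: advance +22 → t=58, phase=(7,23,11,22) → FL=S FR=W RL=S RR=W
cmd 4: advance +19 → t=77, phase=(2,18,6,17) → FL=S FR=W RL=S RR=W
cmd 5: advance +3 → t=80, phase=(5,21,9,20) → FL=S FR=W RL=S RR=W
cmd 6: advance +21 → t=101, phase=(2,18,6,17) → FL=S FR=W RL=S RR=W

after cmd 1 (t=19): FL=W FR=S RL=W RR=S
after cmd 2 (t=36): FL=S FR=S RL=S RR=S
after cmd 3 (t=58): FL=S FR=W RL=S RR=W
after cmd 4 (t=77): FL=S FR=W RL=S RR=W
after cmd 5 (t=80): FL=S FR=W RL=S RR=W
after cmd 6 (t=101): FL=S FR=W RL=S RR=W


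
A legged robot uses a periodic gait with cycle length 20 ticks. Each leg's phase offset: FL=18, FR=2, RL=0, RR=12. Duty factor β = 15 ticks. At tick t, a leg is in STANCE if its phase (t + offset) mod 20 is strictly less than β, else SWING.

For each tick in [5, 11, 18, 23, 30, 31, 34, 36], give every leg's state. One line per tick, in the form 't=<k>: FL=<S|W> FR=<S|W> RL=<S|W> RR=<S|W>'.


t=5: FL=S FR=S RL=S RR=W
t=11: FL=S FR=S RL=S RR=S
t=18: FL=W FR=S RL=W RR=S
t=23: FL=S FR=S RL=S RR=W
t=30: FL=S FR=S RL=S RR=S
t=31: FL=S FR=S RL=S RR=S
t=34: FL=S FR=W RL=S RR=S
t=36: FL=S FR=W RL=W RR=S

t=5: phase=(3,7,5,17) vs β=15 → FL=S FR=S RL=S RR=W
t=11: phase=(9,13,11,3) vs β=15 → FL=S FR=S RL=S RR=S
t=18: phase=(16,0,18,10) vs β=15 → FL=W FR=S RL=W RR=S
t=23: phase=(1,5,3,15) vs β=15 → FL=S FR=S RL=S RR=W
t=30: phase=(8,12,10,2) vs β=15 → FL=S FR=S RL=S RR=S
t=31: phase=(9,13,11,3) vs β=15 → FL=S FR=S RL=S RR=S
t=34: phase=(12,16,14,6) vs β=15 → FL=S FR=W RL=S RR=S
t=36: phase=(14,18,16,8) vs β=15 → FL=S FR=W RL=W RR=S


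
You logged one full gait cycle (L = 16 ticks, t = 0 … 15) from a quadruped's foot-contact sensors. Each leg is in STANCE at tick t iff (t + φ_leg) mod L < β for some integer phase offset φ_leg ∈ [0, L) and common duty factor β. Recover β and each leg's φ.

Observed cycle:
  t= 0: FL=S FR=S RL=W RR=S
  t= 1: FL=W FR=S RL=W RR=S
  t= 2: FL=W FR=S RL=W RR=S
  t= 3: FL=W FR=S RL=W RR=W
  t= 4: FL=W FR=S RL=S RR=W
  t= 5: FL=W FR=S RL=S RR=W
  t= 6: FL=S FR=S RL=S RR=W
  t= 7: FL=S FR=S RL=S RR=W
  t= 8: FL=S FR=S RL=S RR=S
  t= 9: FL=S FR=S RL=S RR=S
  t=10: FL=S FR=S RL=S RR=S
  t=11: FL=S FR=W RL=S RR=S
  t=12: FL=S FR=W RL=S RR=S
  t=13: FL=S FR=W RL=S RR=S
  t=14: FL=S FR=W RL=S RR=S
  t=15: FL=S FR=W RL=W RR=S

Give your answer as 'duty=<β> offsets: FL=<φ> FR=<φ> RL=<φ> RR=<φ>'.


duty β = stance ticks per leg = 11
FL: stance ticks = 11; W→S at t=6 → φ=10
FR: stance ticks = 11; W→S at t=0 → φ=0
RL: stance ticks = 11; W→S at t=4 → φ=12
RR: stance ticks = 11; W→S at t=8 → φ=8

duty=11 offsets: FL=10 FR=0 RL=12 RR=8


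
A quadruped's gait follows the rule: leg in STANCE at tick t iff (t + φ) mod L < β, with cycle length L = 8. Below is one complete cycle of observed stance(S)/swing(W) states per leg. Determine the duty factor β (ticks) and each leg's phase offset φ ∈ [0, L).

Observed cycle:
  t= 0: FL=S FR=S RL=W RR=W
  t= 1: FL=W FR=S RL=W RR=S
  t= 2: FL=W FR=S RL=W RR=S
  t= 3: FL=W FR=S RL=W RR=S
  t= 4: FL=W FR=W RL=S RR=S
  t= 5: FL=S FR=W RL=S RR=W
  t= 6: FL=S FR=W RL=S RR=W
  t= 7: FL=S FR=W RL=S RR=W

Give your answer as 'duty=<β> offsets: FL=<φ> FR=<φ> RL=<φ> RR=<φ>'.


duty β = stance ticks per leg = 4
FL: stance ticks = 4; W→S at t=5 → φ=3
FR: stance ticks = 4; W→S at t=0 → φ=0
RL: stance ticks = 4; W→S at t=4 → φ=4
RR: stance ticks = 4; W→S at t=1 → φ=7

duty=4 offsets: FL=3 FR=0 RL=4 RR=7


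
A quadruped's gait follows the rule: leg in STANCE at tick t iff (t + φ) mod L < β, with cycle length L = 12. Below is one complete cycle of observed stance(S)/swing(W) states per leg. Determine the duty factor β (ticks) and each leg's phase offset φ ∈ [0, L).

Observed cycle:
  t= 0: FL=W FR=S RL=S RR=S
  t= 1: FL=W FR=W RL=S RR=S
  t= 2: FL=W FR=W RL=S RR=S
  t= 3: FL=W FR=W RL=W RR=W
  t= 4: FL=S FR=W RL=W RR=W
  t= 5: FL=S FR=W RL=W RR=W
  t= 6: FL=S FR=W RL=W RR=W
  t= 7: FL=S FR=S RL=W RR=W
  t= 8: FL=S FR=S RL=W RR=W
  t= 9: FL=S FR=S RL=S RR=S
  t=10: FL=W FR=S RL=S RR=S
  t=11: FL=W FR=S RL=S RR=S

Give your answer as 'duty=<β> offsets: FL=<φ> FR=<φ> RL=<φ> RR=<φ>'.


duty β = stance ticks per leg = 6
FL: stance ticks = 6; W→S at t=4 → φ=8
FR: stance ticks = 6; W→S at t=7 → φ=5
RL: stance ticks = 6; W→S at t=9 → φ=3
RR: stance ticks = 6; W→S at t=9 → φ=3

duty=6 offsets: FL=8 FR=5 RL=3 RR=3


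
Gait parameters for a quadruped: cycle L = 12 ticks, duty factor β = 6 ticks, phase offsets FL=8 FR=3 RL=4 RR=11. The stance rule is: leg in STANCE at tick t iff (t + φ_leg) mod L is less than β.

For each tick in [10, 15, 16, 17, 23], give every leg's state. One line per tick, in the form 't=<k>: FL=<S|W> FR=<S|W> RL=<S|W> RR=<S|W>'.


t=10: phase=(6,1,2,9) vs β=6 → FL=W FR=S RL=S RR=W
t=15: phase=(11,6,7,2) vs β=6 → FL=W FR=W RL=W RR=S
t=16: phase=(0,7,8,3) vs β=6 → FL=S FR=W RL=W RR=S
t=17: phase=(1,8,9,4) vs β=6 → FL=S FR=W RL=W RR=S
t=23: phase=(7,2,3,10) vs β=6 → FL=W FR=S RL=S RR=W

t=10: FL=W FR=S RL=S RR=W
t=15: FL=W FR=W RL=W RR=S
t=16: FL=S FR=W RL=W RR=S
t=17: FL=S FR=W RL=W RR=S
t=23: FL=W FR=S RL=S RR=W


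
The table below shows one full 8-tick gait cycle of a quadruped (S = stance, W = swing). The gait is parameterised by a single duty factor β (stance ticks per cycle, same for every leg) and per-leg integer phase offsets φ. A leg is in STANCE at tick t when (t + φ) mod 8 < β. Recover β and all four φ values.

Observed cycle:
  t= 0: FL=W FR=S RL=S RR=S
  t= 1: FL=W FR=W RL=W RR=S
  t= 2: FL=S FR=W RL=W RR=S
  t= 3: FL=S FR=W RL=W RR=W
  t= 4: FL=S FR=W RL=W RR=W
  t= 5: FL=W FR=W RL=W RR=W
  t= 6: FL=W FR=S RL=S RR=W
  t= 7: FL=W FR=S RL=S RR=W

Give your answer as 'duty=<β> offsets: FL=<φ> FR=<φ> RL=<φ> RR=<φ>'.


duty=3 offsets: FL=6 FR=2 RL=2 RR=0

duty β = stance ticks per leg = 3
FL: stance ticks = 3; W→S at t=2 → φ=6
FR: stance ticks = 3; W→S at t=6 → φ=2
RL: stance ticks = 3; W→S at t=6 → φ=2
RR: stance ticks = 3; W→S at t=0 → φ=0


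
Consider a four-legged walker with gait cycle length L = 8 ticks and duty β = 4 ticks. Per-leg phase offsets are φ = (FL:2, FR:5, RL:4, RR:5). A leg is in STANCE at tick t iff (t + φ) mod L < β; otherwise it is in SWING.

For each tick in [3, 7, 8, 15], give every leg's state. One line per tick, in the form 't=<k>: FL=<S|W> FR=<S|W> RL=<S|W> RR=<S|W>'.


t=3: FL=W FR=S RL=W RR=S
t=7: FL=S FR=W RL=S RR=W
t=8: FL=S FR=W RL=W RR=W
t=15: FL=S FR=W RL=S RR=W

t=3: phase=(5,0,7,0) vs β=4 → FL=W FR=S RL=W RR=S
t=7: phase=(1,4,3,4) vs β=4 → FL=S FR=W RL=S RR=W
t=8: phase=(2,5,4,5) vs β=4 → FL=S FR=W RL=W RR=W
t=15: phase=(1,4,3,4) vs β=4 → FL=S FR=W RL=S RR=W


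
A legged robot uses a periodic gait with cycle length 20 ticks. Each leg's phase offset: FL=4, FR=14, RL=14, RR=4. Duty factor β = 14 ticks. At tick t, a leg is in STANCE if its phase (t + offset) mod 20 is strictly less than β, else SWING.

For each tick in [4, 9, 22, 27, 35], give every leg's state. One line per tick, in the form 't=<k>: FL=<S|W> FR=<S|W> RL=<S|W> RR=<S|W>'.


t=4: phase=(8,18,18,8) vs β=14 → FL=S FR=W RL=W RR=S
t=9: phase=(13,3,3,13) vs β=14 → FL=S FR=S RL=S RR=S
t=22: phase=(6,16,16,6) vs β=14 → FL=S FR=W RL=W RR=S
t=27: phase=(11,1,1,11) vs β=14 → FL=S FR=S RL=S RR=S
t=35: phase=(19,9,9,19) vs β=14 → FL=W FR=S RL=S RR=W

t=4: FL=S FR=W RL=W RR=S
t=9: FL=S FR=S RL=S RR=S
t=22: FL=S FR=W RL=W RR=S
t=27: FL=S FR=S RL=S RR=S
t=35: FL=W FR=S RL=S RR=W


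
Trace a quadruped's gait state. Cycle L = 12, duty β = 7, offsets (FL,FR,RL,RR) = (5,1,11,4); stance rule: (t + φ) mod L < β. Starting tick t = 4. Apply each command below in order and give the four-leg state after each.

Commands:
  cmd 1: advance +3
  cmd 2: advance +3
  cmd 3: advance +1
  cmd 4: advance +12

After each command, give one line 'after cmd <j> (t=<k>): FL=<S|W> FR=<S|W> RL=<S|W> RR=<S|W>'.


start t=4: FL=W FR=S RL=S RR=W
cmd 1: advance +3 → t=7, phase=(0,8,6,11) → FL=S FR=W RL=S RR=W
cmd 2: advance +3 → t=10, phase=(3,11,9,2) → FL=S FR=W RL=W RR=S
cmd 3: advance +1 → t=11, phase=(4,0,10,3) → FL=S FR=S RL=W RR=S
cmd 4: advance +12 → t=23, phase=(4,0,10,3) → FL=S FR=S RL=W RR=S

after cmd 1 (t=7): FL=S FR=W RL=S RR=W
after cmd 2 (t=10): FL=S FR=W RL=W RR=S
after cmd 3 (t=11): FL=S FR=S RL=W RR=S
after cmd 4 (t=23): FL=S FR=S RL=W RR=S


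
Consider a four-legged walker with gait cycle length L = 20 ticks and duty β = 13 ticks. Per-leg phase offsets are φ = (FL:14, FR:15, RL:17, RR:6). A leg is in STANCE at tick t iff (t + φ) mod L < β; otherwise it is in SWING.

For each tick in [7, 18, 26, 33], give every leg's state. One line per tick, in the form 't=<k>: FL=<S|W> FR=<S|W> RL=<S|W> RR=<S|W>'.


t=7: phase=(1,2,4,13) vs β=13 → FL=S FR=S RL=S RR=W
t=18: phase=(12,13,15,4) vs β=13 → FL=S FR=W RL=W RR=S
t=26: phase=(0,1,3,12) vs β=13 → FL=S FR=S RL=S RR=S
t=33: phase=(7,8,10,19) vs β=13 → FL=S FR=S RL=S RR=W

t=7: FL=S FR=S RL=S RR=W
t=18: FL=S FR=W RL=W RR=S
t=26: FL=S FR=S RL=S RR=S
t=33: FL=S FR=S RL=S RR=W


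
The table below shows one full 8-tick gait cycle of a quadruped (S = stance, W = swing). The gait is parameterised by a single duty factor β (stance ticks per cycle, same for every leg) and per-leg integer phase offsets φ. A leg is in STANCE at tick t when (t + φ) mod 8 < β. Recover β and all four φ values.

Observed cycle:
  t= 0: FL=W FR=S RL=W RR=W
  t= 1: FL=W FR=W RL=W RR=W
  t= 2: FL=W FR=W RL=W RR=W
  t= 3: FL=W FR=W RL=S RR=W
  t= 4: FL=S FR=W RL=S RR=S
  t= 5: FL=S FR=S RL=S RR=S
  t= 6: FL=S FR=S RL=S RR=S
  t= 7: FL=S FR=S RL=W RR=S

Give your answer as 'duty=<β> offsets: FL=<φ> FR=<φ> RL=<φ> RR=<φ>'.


duty β = stance ticks per leg = 4
FL: stance ticks = 4; W→S at t=4 → φ=4
FR: stance ticks = 4; W→S at t=5 → φ=3
RL: stance ticks = 4; W→S at t=3 → φ=5
RR: stance ticks = 4; W→S at t=4 → φ=4

duty=4 offsets: FL=4 FR=3 RL=5 RR=4


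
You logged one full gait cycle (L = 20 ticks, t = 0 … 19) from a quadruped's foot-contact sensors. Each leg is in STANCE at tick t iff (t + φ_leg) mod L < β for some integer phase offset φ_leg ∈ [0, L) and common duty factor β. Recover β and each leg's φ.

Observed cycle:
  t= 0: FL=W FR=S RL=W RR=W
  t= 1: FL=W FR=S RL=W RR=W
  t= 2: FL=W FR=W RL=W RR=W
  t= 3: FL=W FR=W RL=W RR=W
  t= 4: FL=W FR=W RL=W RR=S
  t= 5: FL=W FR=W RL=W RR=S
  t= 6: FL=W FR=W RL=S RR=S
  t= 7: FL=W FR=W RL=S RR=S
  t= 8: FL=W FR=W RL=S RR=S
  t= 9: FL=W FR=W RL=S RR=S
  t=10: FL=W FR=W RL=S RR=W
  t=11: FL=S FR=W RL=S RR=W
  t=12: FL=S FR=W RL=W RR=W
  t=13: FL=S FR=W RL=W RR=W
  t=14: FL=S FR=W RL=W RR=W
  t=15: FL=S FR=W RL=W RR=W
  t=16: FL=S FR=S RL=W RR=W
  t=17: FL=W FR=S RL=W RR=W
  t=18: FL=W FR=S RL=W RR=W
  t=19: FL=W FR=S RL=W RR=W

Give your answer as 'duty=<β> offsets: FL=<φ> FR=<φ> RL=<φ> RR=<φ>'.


duty β = stance ticks per leg = 6
FL: stance ticks = 6; W→S at t=11 → φ=9
FR: stance ticks = 6; W→S at t=16 → φ=4
RL: stance ticks = 6; W→S at t=6 → φ=14
RR: stance ticks = 6; W→S at t=4 → φ=16

duty=6 offsets: FL=9 FR=4 RL=14 RR=16


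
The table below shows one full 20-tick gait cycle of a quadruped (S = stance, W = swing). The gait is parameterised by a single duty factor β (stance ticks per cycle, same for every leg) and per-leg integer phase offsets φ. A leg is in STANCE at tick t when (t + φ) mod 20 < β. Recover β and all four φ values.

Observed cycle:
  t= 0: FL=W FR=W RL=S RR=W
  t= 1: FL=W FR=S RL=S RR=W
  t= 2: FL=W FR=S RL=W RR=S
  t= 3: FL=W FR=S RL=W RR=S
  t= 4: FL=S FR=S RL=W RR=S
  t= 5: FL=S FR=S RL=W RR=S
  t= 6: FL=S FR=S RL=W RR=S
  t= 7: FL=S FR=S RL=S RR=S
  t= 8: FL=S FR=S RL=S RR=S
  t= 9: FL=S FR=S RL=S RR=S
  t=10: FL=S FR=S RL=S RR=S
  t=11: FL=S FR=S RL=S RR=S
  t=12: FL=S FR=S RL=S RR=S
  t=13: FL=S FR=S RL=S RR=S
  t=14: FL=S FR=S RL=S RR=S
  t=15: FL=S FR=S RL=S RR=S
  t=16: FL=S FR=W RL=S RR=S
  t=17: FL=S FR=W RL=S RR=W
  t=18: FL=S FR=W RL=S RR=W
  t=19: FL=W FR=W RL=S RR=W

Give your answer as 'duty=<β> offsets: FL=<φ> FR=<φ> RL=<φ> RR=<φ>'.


duty=15 offsets: FL=16 FR=19 RL=13 RR=18

duty β = stance ticks per leg = 15
FL: stance ticks = 15; W→S at t=4 → φ=16
FR: stance ticks = 15; W→S at t=1 → φ=19
RL: stance ticks = 15; W→S at t=7 → φ=13
RR: stance ticks = 15; W→S at t=2 → φ=18


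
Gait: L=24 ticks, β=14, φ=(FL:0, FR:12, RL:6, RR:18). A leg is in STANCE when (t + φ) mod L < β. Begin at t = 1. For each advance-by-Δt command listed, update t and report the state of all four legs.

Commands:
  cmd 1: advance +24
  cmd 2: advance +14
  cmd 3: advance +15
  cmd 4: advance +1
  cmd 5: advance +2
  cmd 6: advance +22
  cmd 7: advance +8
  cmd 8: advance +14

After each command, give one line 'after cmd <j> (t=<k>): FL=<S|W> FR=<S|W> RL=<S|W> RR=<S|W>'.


start t=1: FL=S FR=S RL=S RR=W
cmd 1: advance +24 → t=25, phase=(1,13,7,19) → FL=S FR=S RL=S RR=W
cmd 2: advance +14 → t=39, phase=(15,3,21,9) → FL=W FR=S RL=W RR=S
cmd 3: advance +15 → t=54, phase=(6,18,12,0) → FL=S FR=W RL=S RR=S
cmd 4: advance +1 → t=55, phase=(7,19,13,1) → FL=S FR=W RL=S RR=S
cmd 5: advance +2 → t=57, phase=(9,21,15,3) → FL=S FR=W RL=W RR=S
cmd 6: advance +22 → t=79, phase=(7,19,13,1) → FL=S FR=W RL=S RR=S
cmd 7: advance +8 → t=87, phase=(15,3,21,9) → FL=W FR=S RL=W RR=S
cmd 8: advance +14 → t=101, phase=(5,17,11,23) → FL=S FR=W RL=S RR=W

after cmd 1 (t=25): FL=S FR=S RL=S RR=W
after cmd 2 (t=39): FL=W FR=S RL=W RR=S
after cmd 3 (t=54): FL=S FR=W RL=S RR=S
after cmd 4 (t=55): FL=S FR=W RL=S RR=S
after cmd 5 (t=57): FL=S FR=W RL=W RR=S
after cmd 6 (t=79): FL=S FR=W RL=S RR=S
after cmd 7 (t=87): FL=W FR=S RL=W RR=S
after cmd 8 (t=101): FL=S FR=W RL=S RR=W


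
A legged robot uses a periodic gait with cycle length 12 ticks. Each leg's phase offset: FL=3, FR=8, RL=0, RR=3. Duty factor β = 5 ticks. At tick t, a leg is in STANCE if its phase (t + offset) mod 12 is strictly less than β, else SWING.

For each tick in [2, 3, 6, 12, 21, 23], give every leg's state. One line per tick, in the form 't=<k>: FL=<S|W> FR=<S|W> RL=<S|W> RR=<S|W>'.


t=2: phase=(5,10,2,5) vs β=5 → FL=W FR=W RL=S RR=W
t=3: phase=(6,11,3,6) vs β=5 → FL=W FR=W RL=S RR=W
t=6: phase=(9,2,6,9) vs β=5 → FL=W FR=S RL=W RR=W
t=12: phase=(3,8,0,3) vs β=5 → FL=S FR=W RL=S RR=S
t=21: phase=(0,5,9,0) vs β=5 → FL=S FR=W RL=W RR=S
t=23: phase=(2,7,11,2) vs β=5 → FL=S FR=W RL=W RR=S

t=2: FL=W FR=W RL=S RR=W
t=3: FL=W FR=W RL=S RR=W
t=6: FL=W FR=S RL=W RR=W
t=12: FL=S FR=W RL=S RR=S
t=21: FL=S FR=W RL=W RR=S
t=23: FL=S FR=W RL=W RR=S


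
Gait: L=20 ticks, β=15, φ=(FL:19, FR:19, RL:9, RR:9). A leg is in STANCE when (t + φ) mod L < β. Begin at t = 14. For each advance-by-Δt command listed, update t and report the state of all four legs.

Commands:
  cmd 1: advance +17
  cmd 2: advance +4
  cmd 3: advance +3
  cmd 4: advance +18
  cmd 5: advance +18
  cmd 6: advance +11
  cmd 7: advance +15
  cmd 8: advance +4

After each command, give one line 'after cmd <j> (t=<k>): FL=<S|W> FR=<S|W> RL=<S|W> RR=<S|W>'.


start t=14: FL=S FR=S RL=S RR=S
cmd 1: advance +17 → t=31, phase=(10,10,0,0) → FL=S FR=S RL=S RR=S
cmd 2: advance +4 → t=35, phase=(14,14,4,4) → FL=S FR=S RL=S RR=S
cmd 3: advance +3 → t=38, phase=(17,17,7,7) → FL=W FR=W RL=S RR=S
cmd 4: advance +18 → t=56, phase=(15,15,5,5) → FL=W FR=W RL=S RR=S
cmd 5: advance +18 → t=74, phase=(13,13,3,3) → FL=S FR=S RL=S RR=S
cmd 6: advance +11 → t=85, phase=(4,4,14,14) → FL=S FR=S RL=S RR=S
cmd 7: advance +15 → t=100, phase=(19,19,9,9) → FL=W FR=W RL=S RR=S
cmd 8: advance +4 → t=104, phase=(3,3,13,13) → FL=S FR=S RL=S RR=S

after cmd 1 (t=31): FL=S FR=S RL=S RR=S
after cmd 2 (t=35): FL=S FR=S RL=S RR=S
after cmd 3 (t=38): FL=W FR=W RL=S RR=S
after cmd 4 (t=56): FL=W FR=W RL=S RR=S
after cmd 5 (t=74): FL=S FR=S RL=S RR=S
after cmd 6 (t=85): FL=S FR=S RL=S RR=S
after cmd 7 (t=100): FL=W FR=W RL=S RR=S
after cmd 8 (t=104): FL=S FR=S RL=S RR=S


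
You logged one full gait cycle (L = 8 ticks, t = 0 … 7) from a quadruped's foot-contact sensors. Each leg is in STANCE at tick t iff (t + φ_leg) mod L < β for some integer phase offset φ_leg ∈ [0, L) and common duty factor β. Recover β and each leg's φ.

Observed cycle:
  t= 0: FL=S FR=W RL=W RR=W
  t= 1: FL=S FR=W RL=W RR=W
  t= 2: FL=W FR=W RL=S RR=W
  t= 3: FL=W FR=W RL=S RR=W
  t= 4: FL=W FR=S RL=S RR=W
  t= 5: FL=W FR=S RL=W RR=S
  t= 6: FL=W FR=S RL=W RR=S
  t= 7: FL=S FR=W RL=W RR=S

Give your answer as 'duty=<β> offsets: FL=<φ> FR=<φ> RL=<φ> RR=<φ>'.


duty=3 offsets: FL=1 FR=4 RL=6 RR=3

duty β = stance ticks per leg = 3
FL: stance ticks = 3; W→S at t=7 → φ=1
FR: stance ticks = 3; W→S at t=4 → φ=4
RL: stance ticks = 3; W→S at t=2 → φ=6
RR: stance ticks = 3; W→S at t=5 → φ=3


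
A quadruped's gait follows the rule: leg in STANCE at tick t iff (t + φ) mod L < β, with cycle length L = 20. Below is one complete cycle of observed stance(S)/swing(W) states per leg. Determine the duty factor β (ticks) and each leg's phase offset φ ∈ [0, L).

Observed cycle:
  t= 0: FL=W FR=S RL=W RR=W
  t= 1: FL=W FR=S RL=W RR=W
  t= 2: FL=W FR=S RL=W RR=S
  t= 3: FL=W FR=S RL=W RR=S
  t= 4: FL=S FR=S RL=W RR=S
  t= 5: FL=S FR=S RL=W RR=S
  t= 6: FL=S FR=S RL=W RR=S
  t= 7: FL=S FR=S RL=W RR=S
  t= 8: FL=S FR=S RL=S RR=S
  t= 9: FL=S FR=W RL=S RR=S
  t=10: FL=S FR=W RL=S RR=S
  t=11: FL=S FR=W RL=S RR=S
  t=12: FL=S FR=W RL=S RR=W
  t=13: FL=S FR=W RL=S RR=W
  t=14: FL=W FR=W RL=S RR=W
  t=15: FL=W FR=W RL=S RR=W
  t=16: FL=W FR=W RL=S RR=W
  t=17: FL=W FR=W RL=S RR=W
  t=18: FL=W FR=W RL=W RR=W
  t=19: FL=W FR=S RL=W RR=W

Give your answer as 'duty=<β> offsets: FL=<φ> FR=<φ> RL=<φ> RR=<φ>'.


duty β = stance ticks per leg = 10
FL: stance ticks = 10; W→S at t=4 → φ=16
FR: stance ticks = 10; W→S at t=19 → φ=1
RL: stance ticks = 10; W→S at t=8 → φ=12
RR: stance ticks = 10; W→S at t=2 → φ=18

duty=10 offsets: FL=16 FR=1 RL=12 RR=18


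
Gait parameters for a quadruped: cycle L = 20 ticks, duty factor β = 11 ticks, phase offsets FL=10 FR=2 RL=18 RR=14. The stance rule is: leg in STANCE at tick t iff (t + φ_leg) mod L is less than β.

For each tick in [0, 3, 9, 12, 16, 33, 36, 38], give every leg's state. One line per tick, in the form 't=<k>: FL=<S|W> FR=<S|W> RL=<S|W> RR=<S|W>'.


t=0: FL=S FR=S RL=W RR=W
t=3: FL=W FR=S RL=S RR=W
t=9: FL=W FR=W RL=S RR=S
t=12: FL=S FR=W RL=S RR=S
t=16: FL=S FR=W RL=W RR=S
t=33: FL=S FR=W RL=W RR=S
t=36: FL=S FR=W RL=W RR=S
t=38: FL=S FR=S RL=W RR=W

t=0: phase=(10,2,18,14) vs β=11 → FL=S FR=S RL=W RR=W
t=3: phase=(13,5,1,17) vs β=11 → FL=W FR=S RL=S RR=W
t=9: phase=(19,11,7,3) vs β=11 → FL=W FR=W RL=S RR=S
t=12: phase=(2,14,10,6) vs β=11 → FL=S FR=W RL=S RR=S
t=16: phase=(6,18,14,10) vs β=11 → FL=S FR=W RL=W RR=S
t=33: phase=(3,15,11,7) vs β=11 → FL=S FR=W RL=W RR=S
t=36: phase=(6,18,14,10) vs β=11 → FL=S FR=W RL=W RR=S
t=38: phase=(8,0,16,12) vs β=11 → FL=S FR=S RL=W RR=W


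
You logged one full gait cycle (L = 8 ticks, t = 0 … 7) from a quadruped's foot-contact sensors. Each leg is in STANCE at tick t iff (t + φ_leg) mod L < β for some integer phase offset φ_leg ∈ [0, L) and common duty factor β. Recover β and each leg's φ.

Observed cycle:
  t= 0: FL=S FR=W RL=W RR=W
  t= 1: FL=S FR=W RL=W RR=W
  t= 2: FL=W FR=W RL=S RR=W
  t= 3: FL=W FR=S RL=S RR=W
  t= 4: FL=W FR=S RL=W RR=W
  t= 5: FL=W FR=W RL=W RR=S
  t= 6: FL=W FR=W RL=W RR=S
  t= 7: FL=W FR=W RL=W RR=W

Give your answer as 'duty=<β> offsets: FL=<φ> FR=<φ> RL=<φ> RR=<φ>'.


duty β = stance ticks per leg = 2
FL: stance ticks = 2; W→S at t=0 → φ=0
FR: stance ticks = 2; W→S at t=3 → φ=5
RL: stance ticks = 2; W→S at t=2 → φ=6
RR: stance ticks = 2; W→S at t=5 → φ=3

duty=2 offsets: FL=0 FR=5 RL=6 RR=3


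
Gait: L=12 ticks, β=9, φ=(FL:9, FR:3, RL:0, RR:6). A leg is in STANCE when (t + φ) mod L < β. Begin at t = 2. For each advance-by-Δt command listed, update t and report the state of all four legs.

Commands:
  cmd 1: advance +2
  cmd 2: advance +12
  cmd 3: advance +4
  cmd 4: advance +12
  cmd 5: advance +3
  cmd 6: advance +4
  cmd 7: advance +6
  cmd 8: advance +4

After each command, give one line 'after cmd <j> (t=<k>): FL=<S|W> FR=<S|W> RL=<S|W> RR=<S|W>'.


start t=2: FL=W FR=S RL=S RR=S
cmd 1: advance +2 → t=4, phase=(1,7,4,10) → FL=S FR=S RL=S RR=W
cmd 2: advance +12 → t=16, phase=(1,7,4,10) → FL=S FR=S RL=S RR=W
cmd 3: advance +4 → t=20, phase=(5,11,8,2) → FL=S FR=W RL=S RR=S
cmd 4: advance +12 → t=32, phase=(5,11,8,2) → FL=S FR=W RL=S RR=S
cmd 5: advance +3 → t=35, phase=(8,2,11,5) → FL=S FR=S RL=W RR=S
cmd 6: advance +4 → t=39, phase=(0,6,3,9) → FL=S FR=S RL=S RR=W
cmd 7: advance +6 → t=45, phase=(6,0,9,3) → FL=S FR=S RL=W RR=S
cmd 8: advance +4 → t=49, phase=(10,4,1,7) → FL=W FR=S RL=S RR=S

after cmd 1 (t=4): FL=S FR=S RL=S RR=W
after cmd 2 (t=16): FL=S FR=S RL=S RR=W
after cmd 3 (t=20): FL=S FR=W RL=S RR=S
after cmd 4 (t=32): FL=S FR=W RL=S RR=S
after cmd 5 (t=35): FL=S FR=S RL=W RR=S
after cmd 6 (t=39): FL=S FR=S RL=S RR=W
after cmd 7 (t=45): FL=S FR=S RL=W RR=S
after cmd 8 (t=49): FL=W FR=S RL=S RR=S


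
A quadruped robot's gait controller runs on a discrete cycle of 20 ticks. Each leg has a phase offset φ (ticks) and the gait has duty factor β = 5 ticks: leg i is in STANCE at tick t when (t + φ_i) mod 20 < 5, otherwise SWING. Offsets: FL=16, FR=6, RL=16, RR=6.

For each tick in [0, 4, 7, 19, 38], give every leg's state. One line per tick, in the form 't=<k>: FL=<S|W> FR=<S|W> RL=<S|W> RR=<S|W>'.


t=0: phase=(16,6,16,6) vs β=5 → FL=W FR=W RL=W RR=W
t=4: phase=(0,10,0,10) vs β=5 → FL=S FR=W RL=S RR=W
t=7: phase=(3,13,3,13) vs β=5 → FL=S FR=W RL=S RR=W
t=19: phase=(15,5,15,5) vs β=5 → FL=W FR=W RL=W RR=W
t=38: phase=(14,4,14,4) vs β=5 → FL=W FR=S RL=W RR=S

t=0: FL=W FR=W RL=W RR=W
t=4: FL=S FR=W RL=S RR=W
t=7: FL=S FR=W RL=S RR=W
t=19: FL=W FR=W RL=W RR=W
t=38: FL=W FR=S RL=W RR=S


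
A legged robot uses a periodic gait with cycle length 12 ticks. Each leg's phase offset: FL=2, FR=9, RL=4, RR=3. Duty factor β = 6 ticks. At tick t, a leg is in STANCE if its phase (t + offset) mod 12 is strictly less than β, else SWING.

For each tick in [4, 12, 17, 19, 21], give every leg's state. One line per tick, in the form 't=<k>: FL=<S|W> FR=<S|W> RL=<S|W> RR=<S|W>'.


t=4: FL=W FR=S RL=W RR=W
t=12: FL=S FR=W RL=S RR=S
t=17: FL=W FR=S RL=W RR=W
t=19: FL=W FR=S RL=W RR=W
t=21: FL=W FR=W RL=S RR=S

t=4: phase=(6,1,8,7) vs β=6 → FL=W FR=S RL=W RR=W
t=12: phase=(2,9,4,3) vs β=6 → FL=S FR=W RL=S RR=S
t=17: phase=(7,2,9,8) vs β=6 → FL=W FR=S RL=W RR=W
t=19: phase=(9,4,11,10) vs β=6 → FL=W FR=S RL=W RR=W
t=21: phase=(11,6,1,0) vs β=6 → FL=W FR=W RL=S RR=S


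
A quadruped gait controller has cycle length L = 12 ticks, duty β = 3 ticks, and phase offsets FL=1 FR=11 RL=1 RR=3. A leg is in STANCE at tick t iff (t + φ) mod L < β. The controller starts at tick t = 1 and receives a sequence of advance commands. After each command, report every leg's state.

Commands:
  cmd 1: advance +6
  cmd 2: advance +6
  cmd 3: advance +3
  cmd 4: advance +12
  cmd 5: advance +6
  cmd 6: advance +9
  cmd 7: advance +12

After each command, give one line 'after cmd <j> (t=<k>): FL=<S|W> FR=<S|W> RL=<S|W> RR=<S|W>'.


after cmd 1 (t=7): FL=W FR=W RL=W RR=W
after cmd 2 (t=13): FL=S FR=S RL=S RR=W
after cmd 3 (t=16): FL=W FR=W RL=W RR=W
after cmd 4 (t=28): FL=W FR=W RL=W RR=W
after cmd 5 (t=34): FL=W FR=W RL=W RR=S
after cmd 6 (t=43): FL=W FR=W RL=W RR=W
after cmd 7 (t=55): FL=W FR=W RL=W RR=W

start t=1: FL=S FR=S RL=S RR=W
cmd 1: advance +6 → t=7, phase=(8,6,8,10) → FL=W FR=W RL=W RR=W
cmd 2: advance +6 → t=13, phase=(2,0,2,4) → FL=S FR=S RL=S RR=W
cmd 3: advance +3 → t=16, phase=(5,3,5,7) → FL=W FR=W RL=W RR=W
cmd 4: advance +12 → t=28, phase=(5,3,5,7) → FL=W FR=W RL=W RR=W
cmd 5: advance +6 → t=34, phase=(11,9,11,1) → FL=W FR=W RL=W RR=S
cmd 6: advance +9 → t=43, phase=(8,6,8,10) → FL=W FR=W RL=W RR=W
cmd 7: advance +12 → t=55, phase=(8,6,8,10) → FL=W FR=W RL=W RR=W


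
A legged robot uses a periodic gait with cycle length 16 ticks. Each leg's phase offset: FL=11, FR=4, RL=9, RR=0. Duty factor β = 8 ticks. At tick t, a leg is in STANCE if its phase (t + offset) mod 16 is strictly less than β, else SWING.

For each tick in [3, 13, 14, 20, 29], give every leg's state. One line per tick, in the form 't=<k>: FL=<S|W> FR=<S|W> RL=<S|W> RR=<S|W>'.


t=3: phase=(14,7,12,3) vs β=8 → FL=W FR=S RL=W RR=S
t=13: phase=(8,1,6,13) vs β=8 → FL=W FR=S RL=S RR=W
t=14: phase=(9,2,7,14) vs β=8 → FL=W FR=S RL=S RR=W
t=20: phase=(15,8,13,4) vs β=8 → FL=W FR=W RL=W RR=S
t=29: phase=(8,1,6,13) vs β=8 → FL=W FR=S RL=S RR=W

t=3: FL=W FR=S RL=W RR=S
t=13: FL=W FR=S RL=S RR=W
t=14: FL=W FR=S RL=S RR=W
t=20: FL=W FR=W RL=W RR=S
t=29: FL=W FR=S RL=S RR=W


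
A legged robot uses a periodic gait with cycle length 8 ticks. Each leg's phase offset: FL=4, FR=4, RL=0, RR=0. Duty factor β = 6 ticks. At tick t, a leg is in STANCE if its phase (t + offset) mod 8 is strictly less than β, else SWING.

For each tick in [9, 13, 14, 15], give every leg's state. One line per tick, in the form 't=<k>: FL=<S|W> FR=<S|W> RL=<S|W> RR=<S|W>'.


t=9: FL=S FR=S RL=S RR=S
t=13: FL=S FR=S RL=S RR=S
t=14: FL=S FR=S RL=W RR=W
t=15: FL=S FR=S RL=W RR=W

t=9: phase=(5,5,1,1) vs β=6 → FL=S FR=S RL=S RR=S
t=13: phase=(1,1,5,5) vs β=6 → FL=S FR=S RL=S RR=S
t=14: phase=(2,2,6,6) vs β=6 → FL=S FR=S RL=W RR=W
t=15: phase=(3,3,7,7) vs β=6 → FL=S FR=S RL=W RR=W


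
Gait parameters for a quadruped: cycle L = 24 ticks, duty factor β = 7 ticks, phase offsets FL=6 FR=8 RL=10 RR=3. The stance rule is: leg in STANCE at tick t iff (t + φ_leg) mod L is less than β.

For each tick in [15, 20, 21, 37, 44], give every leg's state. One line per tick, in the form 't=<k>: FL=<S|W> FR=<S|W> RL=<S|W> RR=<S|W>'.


t=15: FL=W FR=W RL=S RR=W
t=20: FL=S FR=S RL=S RR=W
t=21: FL=S FR=S RL=W RR=S
t=37: FL=W FR=W RL=W RR=W
t=44: FL=S FR=S RL=S RR=W

t=15: phase=(21,23,1,18) vs β=7 → FL=W FR=W RL=S RR=W
t=20: phase=(2,4,6,23) vs β=7 → FL=S FR=S RL=S RR=W
t=21: phase=(3,5,7,0) vs β=7 → FL=S FR=S RL=W RR=S
t=37: phase=(19,21,23,16) vs β=7 → FL=W FR=W RL=W RR=W
t=44: phase=(2,4,6,23) vs β=7 → FL=S FR=S RL=S RR=W


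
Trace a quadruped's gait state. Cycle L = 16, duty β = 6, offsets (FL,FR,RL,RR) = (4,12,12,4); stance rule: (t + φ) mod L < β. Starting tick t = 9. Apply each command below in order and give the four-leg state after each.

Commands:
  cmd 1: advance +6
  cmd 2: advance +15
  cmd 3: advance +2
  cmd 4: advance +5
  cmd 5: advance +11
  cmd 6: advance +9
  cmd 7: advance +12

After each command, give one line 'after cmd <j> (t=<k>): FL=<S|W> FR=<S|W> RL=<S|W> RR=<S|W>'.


after cmd 1 (t=15): FL=S FR=W RL=W RR=S
after cmd 2 (t=30): FL=S FR=W RL=W RR=S
after cmd 3 (t=32): FL=S FR=W RL=W RR=S
after cmd 4 (t=37): FL=W FR=S RL=S RR=W
after cmd 5 (t=48): FL=S FR=W RL=W RR=S
after cmd 6 (t=57): FL=W FR=S RL=S RR=W
after cmd 7 (t=69): FL=W FR=S RL=S RR=W

start t=9: FL=W FR=S RL=S RR=W
cmd 1: advance +6 → t=15, phase=(3,11,11,3) → FL=S FR=W RL=W RR=S
cmd 2: advance +15 → t=30, phase=(2,10,10,2) → FL=S FR=W RL=W RR=S
cmd 3: advance +2 → t=32, phase=(4,12,12,4) → FL=S FR=W RL=W RR=S
cmd 4: advance +5 → t=37, phase=(9,1,1,9) → FL=W FR=S RL=S RR=W
cmd 5: advance +11 → t=48, phase=(4,12,12,4) → FL=S FR=W RL=W RR=S
cmd 6: advance +9 → t=57, phase=(13,5,5,13) → FL=W FR=S RL=S RR=W
cmd 7: advance +12 → t=69, phase=(9,1,1,9) → FL=W FR=S RL=S RR=W


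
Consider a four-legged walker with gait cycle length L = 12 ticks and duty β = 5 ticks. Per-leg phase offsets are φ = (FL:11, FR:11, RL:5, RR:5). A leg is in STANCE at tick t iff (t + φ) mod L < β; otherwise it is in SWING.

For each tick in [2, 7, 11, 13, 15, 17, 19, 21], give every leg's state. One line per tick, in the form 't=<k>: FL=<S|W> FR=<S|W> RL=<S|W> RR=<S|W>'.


t=2: FL=S FR=S RL=W RR=W
t=7: FL=W FR=W RL=S RR=S
t=11: FL=W FR=W RL=S RR=S
t=13: FL=S FR=S RL=W RR=W
t=15: FL=S FR=S RL=W RR=W
t=17: FL=S FR=S RL=W RR=W
t=19: FL=W FR=W RL=S RR=S
t=21: FL=W FR=W RL=S RR=S

t=2: phase=(1,1,7,7) vs β=5 → FL=S FR=S RL=W RR=W
t=7: phase=(6,6,0,0) vs β=5 → FL=W FR=W RL=S RR=S
t=11: phase=(10,10,4,4) vs β=5 → FL=W FR=W RL=S RR=S
t=13: phase=(0,0,6,6) vs β=5 → FL=S FR=S RL=W RR=W
t=15: phase=(2,2,8,8) vs β=5 → FL=S FR=S RL=W RR=W
t=17: phase=(4,4,10,10) vs β=5 → FL=S FR=S RL=W RR=W
t=19: phase=(6,6,0,0) vs β=5 → FL=W FR=W RL=S RR=S
t=21: phase=(8,8,2,2) vs β=5 → FL=W FR=W RL=S RR=S
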